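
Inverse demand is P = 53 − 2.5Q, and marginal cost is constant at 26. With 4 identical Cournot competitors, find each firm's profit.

π_i = 11.664

In a 4-firm Cournot equilibrium, symmetry and the first-order condition give q = (53 − 26)/(12.5) = 2.16. So Q = 8.64 and P = 31.4.
Each firm's profit = (31.4 − 26)·2.16 = 11.664.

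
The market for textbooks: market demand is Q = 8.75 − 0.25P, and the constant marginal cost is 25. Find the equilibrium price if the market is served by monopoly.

P = 30

Inverting demand: P = 35 − 4Q.
Monopoly sets MR = MC: 35 − 8Q = 25 ⇒ Q = 1.25, P = 35 − 4·1.25 = 30.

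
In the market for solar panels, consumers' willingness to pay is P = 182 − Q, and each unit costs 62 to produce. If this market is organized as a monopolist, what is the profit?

Monopoly sets MR = MC: 182 − 2Q = 62 ⇒ Q = 60, P = 182 − 60 = 122.
Profit = (122 − 62)·60 = 3600.

Profit = 3600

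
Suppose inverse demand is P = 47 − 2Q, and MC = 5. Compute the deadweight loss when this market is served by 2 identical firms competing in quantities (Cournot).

Under competition P = MC = 5, so Q = (47 − 5)/2 = 21.
In a 2-firm Cournot equilibrium, symmetry and the first-order condition give q = (47 − 5)/(6) = 7. So Q = 14 and P = 19.
DWL is the triangle between Q = 14 and Q = 21: ½·(21 − 14)·(19 − 5) = 49.

DWL = 49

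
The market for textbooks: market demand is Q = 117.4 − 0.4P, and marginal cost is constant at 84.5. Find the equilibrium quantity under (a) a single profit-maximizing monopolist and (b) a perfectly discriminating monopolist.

Inverting demand: P = 293.5 − 2.5Q.
The monopolist equates marginal revenue to marginal cost: 293.5 − 5Q = 84.5, so Q = 41.8. From demand, P = 189.
With perfect price discrimination, output is the efficient level Q = 83.6 (where demand meets MC), but every buyer pays their willingness to pay: CS = 0 and PS = total surplus.

Monopoly: Q = 41.8; Perfect PD: Q = 83.6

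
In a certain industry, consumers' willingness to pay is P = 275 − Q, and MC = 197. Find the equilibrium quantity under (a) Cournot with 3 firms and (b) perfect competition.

With 3 symmetric Cournot firms, each firm's FOC gives 275 − 4q = 197, so q = 19.5, Q = 3·19.5 = 58.5, and P = 216.5.
Perfect competition: P = MC = 197, so 275 − Q = 197 and Q = 78.

Cournot: Q = 58.5; Competition: Q = 78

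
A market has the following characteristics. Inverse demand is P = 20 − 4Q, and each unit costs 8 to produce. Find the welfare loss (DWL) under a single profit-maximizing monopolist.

Competitive firms price at marginal cost: P = 8, giving Q = 3.
The monopolist equates marginal revenue to marginal cost: 20 − 8Q = 8, so Q = 1.5. From demand, P = 14.
DWL is the triangle between Q = 1.5 and Q = 3: ½·(3 − 1.5)·(14 − 8) = 4.5.

DWL = 4.5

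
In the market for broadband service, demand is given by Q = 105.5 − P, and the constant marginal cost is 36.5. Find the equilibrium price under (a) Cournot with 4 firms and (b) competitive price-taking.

Inverting demand: P = 105.5 − Q.
In a 4-firm Cournot equilibrium, symmetry and the first-order condition give q = (105.5 − 36.5)/(5) = 13.8. So Q = 55.2 and P = 50.3.
Perfect competition: P = MC = 36.5, so 105.5 − Q = 36.5 and Q = 69.

Cournot: P = 50.3; Competition: P = 36.5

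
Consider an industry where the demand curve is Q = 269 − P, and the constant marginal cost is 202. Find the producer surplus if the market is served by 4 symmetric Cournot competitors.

PS = 718.24

Inverting demand: P = 269 − Q.
In a 4-firm Cournot equilibrium, symmetry and the first-order condition give q = (269 − 202)/(5) = 13.4. So Q = 53.6 and P = 215.4.
PS = (215.4 − 202)·53.6 = 718.24.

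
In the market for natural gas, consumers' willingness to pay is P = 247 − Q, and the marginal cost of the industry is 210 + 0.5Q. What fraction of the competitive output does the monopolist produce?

Q_m/Q_c = 0.6

Monopoly sets MR = MC: 247 − 2Q = 210 + 0.5Q ⇒ Q = 14.8, P = 247 − 14.8 = 232.2.
Competitive equilibrium sets price equal to marginal cost: 247 − Q = 210 + 0.5Q, so Q = 74/3 and P = 667/3.
Ratio Q_m/Q_c = 14.8/(74/3) = 0.6.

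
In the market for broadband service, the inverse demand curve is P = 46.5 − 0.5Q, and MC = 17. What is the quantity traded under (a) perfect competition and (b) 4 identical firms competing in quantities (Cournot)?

Competition: Q = 59; Cournot: Q = 47.2

Under competition P = MC = 17, so Q = (46.5 − 17)/0.5 = 59.
In a 4-firm Cournot equilibrium, symmetry and the first-order condition give q = (46.5 − 17)/(2.5) = 11.8. So Q = 47.2 and P = 22.9.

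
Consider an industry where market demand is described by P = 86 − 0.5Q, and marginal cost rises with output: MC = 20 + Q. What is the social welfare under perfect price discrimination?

TS = 1452

Under first-degree price discrimination the firm charges each unit its demand price and produces up to where P = MC, i.e. Q = 44. Consumer surplus is zero; producer surplus equals total surplus.
TS = 1452 (equal to competitive TS).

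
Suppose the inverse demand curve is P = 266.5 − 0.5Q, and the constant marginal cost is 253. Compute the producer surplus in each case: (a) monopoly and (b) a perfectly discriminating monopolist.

The monopolist equates marginal revenue to marginal cost: 266.5 − Q = 253, so Q = 13.5. From demand, P = 259.75.
PS = (259.75 − 253)·13.5 = 91.125.
A perfectly discriminating monopolist sells every unit with P(Q) ≥ MC(Q), so output equals the competitive quantity Q = 27. Each buyer pays their reservation price, so CS = 0 and the firm captures all surplus.
PS = ½·(266.5 − 253)·27 = 182.25.

Monopoly: PS = 91.125; Perfect PD: PS = 182.25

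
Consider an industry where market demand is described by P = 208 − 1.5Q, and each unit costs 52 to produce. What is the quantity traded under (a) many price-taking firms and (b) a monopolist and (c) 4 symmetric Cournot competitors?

Competition: Q = 104; Monopoly: Q = 52; Cournot: Q = 83.2

Under competition P = MC = 52, so Q = (208 − 52)/1.5 = 104.
A monopolist chooses Q where MR = MC. MR = 208 − 3Q; setting this equal to 52 gives Q = 52 and P = 130.
In a 4-firm Cournot equilibrium, symmetry and the first-order condition give q = (208 − 52)/(7.5) = 20.8. So Q = 83.2 and P = 83.2.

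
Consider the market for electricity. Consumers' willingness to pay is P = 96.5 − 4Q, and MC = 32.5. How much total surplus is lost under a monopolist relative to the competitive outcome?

DWL = 128

Under competition P = MC = 32.5, so Q = (96.5 − 32.5)/4 = 16.
Monopoly sets MR = MC: 96.5 − 8Q = 32.5 ⇒ Q = 8, P = 96.5 − 4·8 = 64.5.
DWL is the triangle between Q = 8 and Q = 16: ½·(16 − 8)·(64.5 − 32.5) = 128.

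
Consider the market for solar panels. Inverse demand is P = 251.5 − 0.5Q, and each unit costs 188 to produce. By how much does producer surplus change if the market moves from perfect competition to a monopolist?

Perfect competition: P = MC = 188, so 251.5 − 0.5Q = 188 and Q = 127.
PS = (188 − 188)·127 = 0.
The monopolist equates marginal revenue to marginal cost: 251.5 − Q = 188, so Q = 63.5. From demand, P = 219.75.
PS = (219.75 − 188)·63.5 = 2016.125.
Change in producer surplus: 2016.125 − 0 = 2016.125.

PS rises by 2016.125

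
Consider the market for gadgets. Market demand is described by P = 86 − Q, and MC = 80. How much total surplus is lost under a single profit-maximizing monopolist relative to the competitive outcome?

Perfect competition: P = MC = 80, so 86 − Q = 80 and Q = 6.
A monopolist chooses Q where MR = MC. MR = 86 − 2Q; setting this equal to 80 gives Q = 3 and P = 83.
DWL is the triangle between Q = 3 and Q = 6: ½·(6 − 3)·(83 − 80) = 4.5.

DWL = 4.5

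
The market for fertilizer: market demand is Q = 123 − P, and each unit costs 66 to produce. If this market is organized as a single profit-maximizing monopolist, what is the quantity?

Inverting demand: P = 123 − Q.
The monopolist equates marginal revenue to marginal cost: 123 − 2Q = 66, so Q = 28.5. From demand, P = 94.5.

Q = 28.5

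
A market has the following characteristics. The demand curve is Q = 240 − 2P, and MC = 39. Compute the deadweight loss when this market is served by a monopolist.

Inverting demand: P = 120 − 0.5Q.
Under competition P = MC = 39, so Q = (120 − 39)/0.5 = 162.
The monopolist equates marginal revenue to marginal cost: 120 − Q = 39, so Q = 81. From demand, P = 79.5.
DWL is the triangle between Q = 81 and Q = 162: ½·(162 − 81)·(79.5 − 39) = 1640.25.

DWL = 1640.25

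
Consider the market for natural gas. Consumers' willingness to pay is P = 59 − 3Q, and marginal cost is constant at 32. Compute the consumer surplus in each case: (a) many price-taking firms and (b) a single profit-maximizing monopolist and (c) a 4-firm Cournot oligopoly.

Perfect competition: P = MC = 32, so 59 − 3Q = 32 and Q = 9.
CS = ½·(59 − 32)·9 = 121.5.
The monopolist equates marginal revenue to marginal cost: 59 − 6Q = 32, so Q = 4.5. From demand, P = 45.5.
CS = ½·(59 − 45.5)·4.5 = 30.375.
In a 4-firm Cournot equilibrium, symmetry and the first-order condition give q = (59 − 32)/(15) = 1.8. So Q = 7.2 and P = 37.4.
CS = ½·(59 − 37.4)·7.2 = 77.76.

Competition: CS = 121.5; Monopoly: CS = 30.375; Cournot: CS = 77.76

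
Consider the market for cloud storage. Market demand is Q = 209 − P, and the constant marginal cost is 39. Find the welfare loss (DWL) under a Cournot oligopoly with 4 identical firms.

DWL = 578

Inverting demand: P = 209 − Q.
Competitive firms price at marginal cost: P = 39, giving Q = 170.
With 4 symmetric Cournot firms, each firm's FOC gives 209 − 5q = 39, so q = 34, Q = 4·34 = 136, and P = 73.
DWL is the triangle between Q = 136 and Q = 170: ½·(170 − 136)·(73 − 39) = 578.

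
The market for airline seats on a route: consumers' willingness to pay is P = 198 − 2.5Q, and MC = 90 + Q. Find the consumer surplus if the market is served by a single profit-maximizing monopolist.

CS = 405

A monopolist chooses Q where MR = MC. MR = 198 − 5Q; setting this equal to 90 + Q gives Q = 18 and P = 153.
CS = ½·(198 − 153)·18 = 405.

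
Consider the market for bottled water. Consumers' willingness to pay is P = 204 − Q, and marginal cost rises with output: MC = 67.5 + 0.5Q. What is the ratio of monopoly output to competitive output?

Q_m/Q_c = 0.6

Monopoly sets MR = MC: 204 − 2Q = 67.5 + 0.5Q ⇒ Q = 54.6, P = 204 − 54.6 = 149.4.
Competitive equilibrium sets price equal to marginal cost: 204 − Q = 67.5 + 0.5Q, so Q = 91 and P = 113.
Ratio Q_m/Q_c = 54.6/91 = 0.6.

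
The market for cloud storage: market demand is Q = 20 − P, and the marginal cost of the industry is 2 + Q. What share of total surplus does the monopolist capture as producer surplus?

PS/TS = 0.75

Inverting demand: P = 20 − Q.
Monopoly sets MR = MC: 20 − 2Q = 2 + Q ⇒ Q = 6, P = 20 − 6 = 14.
CS = ½·(20 − 14)·6 = 18.
PS = P·Q − VC(Q) = 14·6 − (2·6 + ½·1·6²) = 54.
Share captured = PS/TS = 54/72 = 0.75.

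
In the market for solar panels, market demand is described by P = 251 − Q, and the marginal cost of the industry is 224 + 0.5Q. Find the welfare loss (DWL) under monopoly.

Competitive equilibrium sets price equal to marginal cost: 251 − Q = 224 + 0.5Q, so Q = 18 and P = 233.
The monopolist equates marginal revenue to marginal cost: 251 − 2Q = 224 + 0.5Q, so Q = 10.8. From demand, P = 240.2.
CS = ½·(251 − 233)·18 = 162; PS = (233·18 − 224·18 − ½·0.5·18²) = 81; TS = 243.
CS = ½·(251 − 240.2)·10.8 = 58.32; PS = (240.2·10.8 − 224·10.8 − ½·0.5·10.8²) = 145.8; TS = 204.12.
DWL = 243 − 204.12 = 38.88.

DWL = 38.88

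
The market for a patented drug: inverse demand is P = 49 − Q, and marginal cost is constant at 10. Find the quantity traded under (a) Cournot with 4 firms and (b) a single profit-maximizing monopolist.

In a 4-firm Cournot equilibrium, symmetry and the first-order condition give q = (49 − 10)/(5) = 7.8. So Q = 31.2 and P = 17.8.
A monopolist chooses Q where MR = MC. MR = 49 − 2Q; setting this equal to 10 gives Q = 19.5 and P = 29.5.

Cournot: Q = 31.2; Monopoly: Q = 19.5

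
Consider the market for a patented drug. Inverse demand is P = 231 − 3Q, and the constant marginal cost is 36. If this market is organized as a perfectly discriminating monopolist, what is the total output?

A perfectly discriminating monopolist sells every unit with P(Q) ≥ MC(Q), so output equals the competitive quantity Q = 65. Each buyer pays their reservation price, so CS = 0 and the firm captures all surplus.

Q = 65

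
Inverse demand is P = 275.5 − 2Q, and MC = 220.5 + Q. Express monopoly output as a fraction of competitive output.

Monopoly sets MR = MC: 275.5 − 4Q = 220.5 + Q ⇒ Q = 11, P = 275.5 − 2·11 = 253.5.
Under competition P = MC: 275.5 − 2Q = 220.5 + Q ⇒ Q = 55/3, P = 1433/6.
Ratio Q_m/Q_c = 11/(55/3) = 0.6.

Q_m/Q_c = 0.6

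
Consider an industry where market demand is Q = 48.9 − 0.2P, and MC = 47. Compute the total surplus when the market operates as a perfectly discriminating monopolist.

Inverting demand: P = 244.5 − 5Q.
A perfectly discriminating monopolist sells every unit with P(Q) ≥ MC(Q), so output equals the competitive quantity Q = 39.5. Each buyer pays their reservation price, so CS = 0 and the firm captures all surplus.
TS = 3900.625 (equal to competitive TS).

TS = 3900.625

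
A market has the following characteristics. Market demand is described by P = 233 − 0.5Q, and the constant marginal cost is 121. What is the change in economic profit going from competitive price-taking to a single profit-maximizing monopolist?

Economic profit rises by 6272

Competitive firms price at marginal cost: P = 121, giving Q = 224.
Profit = (121 − 121)·224 = 0.
The monopolist equates marginal revenue to marginal cost: 233 − Q = 121, so Q = 112. From demand, P = 177.
Profit = (177 − 121)·112 = 6272.
Change in economic profit: 6272 − 0 = 6272.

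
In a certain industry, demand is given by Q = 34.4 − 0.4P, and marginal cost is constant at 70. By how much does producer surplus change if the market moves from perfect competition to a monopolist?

Producer surplus rises by 25.6

Inverting demand: P = 86 − 2.5Q.
Under competition P = MC = 70, so Q = (86 − 70)/2.5 = 6.4.
PS = (70 − 70)·6.4 = 0.
The monopolist equates marginal revenue to marginal cost: 86 − 5Q = 70, so Q = 3.2. From demand, P = 78.
PS = (78 − 70)·3.2 = 25.6.
Change in producer surplus: 25.6 − 0 = 25.6.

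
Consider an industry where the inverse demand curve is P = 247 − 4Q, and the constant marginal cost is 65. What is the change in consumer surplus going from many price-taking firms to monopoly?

Perfect competition: P = MC = 65, so 247 − 4Q = 65 and Q = 45.5.
CS = ½·(247 − 65)·45.5 = 4140.5.
Monopoly sets MR = MC: 247 − 8Q = 65 ⇒ Q = 22.75, P = 247 − 4·22.75 = 156.
CS = ½·(247 − 156)·22.75 = 1035.125.
Change in consumer surplus: 1035.125 − 4140.5 = −3105.375.

Consumer surplus falls by 3105.375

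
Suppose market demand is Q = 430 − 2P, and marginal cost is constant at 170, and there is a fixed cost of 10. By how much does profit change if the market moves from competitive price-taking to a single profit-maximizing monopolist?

Profit rises by 1012.5

Inverting demand: P = 215 − 0.5Q.
Perfect competition: P = MC = 170, so 215 − 0.5Q = 170 and Q = 90.
Profit = (170 − 170)·90 − 10 = −10.
Monopoly sets MR = MC: 215 − Q = 170 ⇒ Q = 45, P = 215 − 0.5·45 = 192.5.
Profit = (192.5 − 170)·45 − 10 = 1002.5.
Change in profit: 1002.5 − −10 = 1012.5.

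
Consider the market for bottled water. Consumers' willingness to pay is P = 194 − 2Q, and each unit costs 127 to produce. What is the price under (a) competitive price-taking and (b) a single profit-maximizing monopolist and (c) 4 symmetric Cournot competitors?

Competition: P = 127; Monopoly: P = 160.5; Cournot: P = 140.4

Under competition P = MC = 127, so Q = (194 − 127)/2 = 33.5.
A monopolist chooses Q where MR = MC. MR = 194 − 4Q; setting this equal to 127 gives Q = 16.75 and P = 160.5.
Cournot with 4 identical firms: the symmetric best-response condition is 194 − 10q = 127. Each firm produces q = 6.7, total output Q = 26.8, price P = 140.4.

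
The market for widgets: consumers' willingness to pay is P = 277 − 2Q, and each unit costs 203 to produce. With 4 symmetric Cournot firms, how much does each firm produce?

q_i = 7.4

Cournot with 4 identical firms: the symmetric best-response condition is 277 − 10q = 203. Each firm produces q = 7.4, total output Q = 29.6, price P = 217.8.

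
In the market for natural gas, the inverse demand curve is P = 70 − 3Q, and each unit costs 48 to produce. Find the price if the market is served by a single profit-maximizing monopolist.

P = 59

Monopoly sets MR = MC: 70 − 6Q = 48 ⇒ Q = 11/3, P = 70 − 3·11/3 = 59.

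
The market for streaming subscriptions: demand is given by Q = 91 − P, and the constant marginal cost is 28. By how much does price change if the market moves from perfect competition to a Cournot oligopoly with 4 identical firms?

Inverting demand: P = 91 − Q.
Under competition P = MC = 28, so Q = (91 − 28)/1 = 63.
With 4 symmetric Cournot firms, each firm's FOC gives 91 − 5q = 28, so q = 12.6, Q = 4·12.6 = 50.4, and P = 40.6.
Change in price: 40.6 − 28 = 12.6.

P rises by 12.6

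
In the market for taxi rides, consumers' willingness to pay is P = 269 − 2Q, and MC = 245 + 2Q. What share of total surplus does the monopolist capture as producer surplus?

PS/TS = 0.75

A monopolist chooses Q where MR = MC. MR = 269 − 4Q; setting this equal to 245 + 2Q gives Q = 4 and P = 261.
CS = ½·(269 − 261)·4 = 16.
PS = P·Q − VC(Q) = 261·4 − (245·4 + ½·2·4²) = 48.
Share captured = PS/TS = 48/64 = 0.75.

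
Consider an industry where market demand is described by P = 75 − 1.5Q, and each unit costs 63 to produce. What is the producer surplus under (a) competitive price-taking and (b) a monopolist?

Competition: PS = 0; Monopoly: PS = 24

Competitive firms price at marginal cost: P = 63, giving Q = 8.
PS = (63 − 63)·8 = 0.
The monopolist equates marginal revenue to marginal cost: 75 − 3Q = 63, so Q = 4. From demand, P = 69.
PS = (69 − 63)·4 = 24.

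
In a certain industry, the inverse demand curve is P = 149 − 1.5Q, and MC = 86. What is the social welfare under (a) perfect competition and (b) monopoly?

Competitive firms price at marginal cost: P = 86, giving Q = 42.
CS = ½·(149 − 86)·42 = 1323; PS = (86 − 86)·42 = 0; TS = 1323.
The monopolist equates marginal revenue to marginal cost: 149 − 3Q = 86, so Q = 21. From demand, P = 117.5.
CS = ½·(149 − 117.5)·21 = 330.75; PS = (117.5 − 86)·21 = 661.5; TS = 992.25.

Competition: TS = 1323; Monopoly: TS = 992.25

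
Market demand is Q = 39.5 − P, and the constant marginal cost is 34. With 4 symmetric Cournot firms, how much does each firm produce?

q_i = 1.1

Inverting demand: P = 39.5 − Q.
Cournot with 4 identical firms: the symmetric best-response condition is 39.5 − 5q = 34. Each firm produces q = 1.1, total output Q = 4.4, price P = 35.1.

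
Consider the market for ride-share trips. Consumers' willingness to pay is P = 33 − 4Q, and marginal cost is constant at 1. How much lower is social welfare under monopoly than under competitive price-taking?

Social welfare falls by 32

Competitive firms price at marginal cost: P = 1, giving Q = 8.
CS = ½·(33 − 1)·8 = 128; PS = (1 − 1)·8 = 0; TS = 128.
A monopolist chooses Q where MR = MC. MR = 33 − 8Q; setting this equal to 1 gives Q = 4 and P = 17.
CS = ½·(33 − 17)·4 = 32; PS = (17 − 1)·4 = 64; TS = 96.
Change in social welfare: 96 − 128 = −32.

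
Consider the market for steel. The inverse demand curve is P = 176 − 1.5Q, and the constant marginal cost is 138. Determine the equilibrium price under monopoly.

P = 157

Monopoly sets MR = MC: 176 − 3Q = 138 ⇒ Q = 38/3, P = 176 − 1.5·38/3 = 157.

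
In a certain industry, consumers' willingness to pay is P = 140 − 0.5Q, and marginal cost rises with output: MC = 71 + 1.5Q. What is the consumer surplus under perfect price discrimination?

With perfect price discrimination, output is the efficient level Q = 34.5 (where demand meets MC), but every buyer pays their willingness to pay: CS = 0 and PS = total surplus.
CS = 0.

CS = 0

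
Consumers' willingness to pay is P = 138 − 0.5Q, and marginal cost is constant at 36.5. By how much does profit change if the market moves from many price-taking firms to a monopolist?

Under competition P = MC = 36.5, so Q = (138 − 36.5)/0.5 = 203.
Profit = (36.5 − 36.5)·203 = 0.
A monopolist chooses Q where MR = MC. MR = 138 − Q; setting this equal to 36.5 gives Q = 101.5 and P = 87.25.
Profit = (87.25 − 36.5)·101.5 = 5151.125.
Change in profit: 5151.125 − 0 = 5151.125.

Profit rises by 5151.125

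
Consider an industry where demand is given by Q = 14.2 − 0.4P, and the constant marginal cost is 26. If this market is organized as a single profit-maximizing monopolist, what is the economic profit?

Inverting demand: P = 35.5 − 2.5Q.
Monopoly sets MR = MC: 35.5 − 5Q = 26 ⇒ Q = 1.9, P = 35.5 − 2.5·1.9 = 30.75.
Profit = (30.75 − 26)·1.9 = 9.025.

Profit = 9.025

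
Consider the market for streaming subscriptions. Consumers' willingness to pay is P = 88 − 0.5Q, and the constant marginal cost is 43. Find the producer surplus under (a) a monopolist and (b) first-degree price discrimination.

A monopolist chooses Q where MR = MC. MR = 88 − Q; setting this equal to 43 gives Q = 45 and P = 65.5.
PS = (65.5 − 43)·45 = 1012.5.
Under first-degree price discrimination the firm charges each unit its demand price and produces up to where P = MC, i.e. Q = 90. Consumer surplus is zero; producer surplus equals total surplus.
PS = ½·(88 − 43)·90 = 2025.

Monopoly: PS = 1012.5; Perfect PD: PS = 2025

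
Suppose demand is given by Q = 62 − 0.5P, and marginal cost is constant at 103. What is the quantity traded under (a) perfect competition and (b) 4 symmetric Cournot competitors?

Inverting demand: P = 124 − 2Q.
Perfect competition: P = MC = 103, so 124 − 2Q = 103 and Q = 10.5.
Cournot with 4 identical firms: the symmetric best-response condition is 124 − 10q = 103. Each firm produces q = 2.1, total output Q = 8.4, price P = 107.2.

Competition: Q = 10.5; Cournot: Q = 8.4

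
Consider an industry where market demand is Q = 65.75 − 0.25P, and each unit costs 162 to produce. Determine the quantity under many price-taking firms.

Inverting demand: P = 263 − 4Q.
Under competition P = MC = 162, so Q = (263 − 162)/4 = 25.25.

Q = 25.25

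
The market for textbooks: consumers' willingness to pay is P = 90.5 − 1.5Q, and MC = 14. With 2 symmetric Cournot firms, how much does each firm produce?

q_i = 17

In a 2-firm Cournot equilibrium, symmetry and the first-order condition give q = (90.5 − 14)/(4.5) = 17. So Q = 34 and P = 39.5.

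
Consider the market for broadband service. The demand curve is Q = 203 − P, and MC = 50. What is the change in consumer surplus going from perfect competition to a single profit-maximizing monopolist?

Consumer surplus falls by 8778.375

Inverting demand: P = 203 − Q.
Competitive firms price at marginal cost: P = 50, giving Q = 153.
CS = ½·(203 − 50)·153 = 11704.5.
A monopolist chooses Q where MR = MC. MR = 203 − 2Q; setting this equal to 50 gives Q = 76.5 and P = 126.5.
CS = ½·(203 − 126.5)·76.5 = 2926.125.
Change in consumer surplus: 2926.125 − 11704.5 = −8778.375.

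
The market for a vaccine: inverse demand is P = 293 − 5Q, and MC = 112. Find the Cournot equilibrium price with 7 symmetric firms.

P = 134.625

In a 7-firm Cournot equilibrium, symmetry and the first-order condition give q = (293 − 112)/(40) = 4.525. So Q = 31.675 and P = 134.625.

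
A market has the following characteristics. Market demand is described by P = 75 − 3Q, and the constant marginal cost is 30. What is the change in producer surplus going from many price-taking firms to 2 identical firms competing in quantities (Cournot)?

PS rises by 150

Competitive firms price at marginal cost: P = 30, giving Q = 15.
PS = (30 − 30)·15 = 0.
Cournot with 2 identical firms: the symmetric best-response condition is 75 − 9q = 30. Each firm produces q = 5, total output Q = 10, price P = 45.
PS = (45 − 30)·10 = 150.
Change in producer surplus: 150 − 0 = 150.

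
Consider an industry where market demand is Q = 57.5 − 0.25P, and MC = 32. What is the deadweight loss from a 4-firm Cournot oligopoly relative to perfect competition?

DWL = 196.02

Inverting demand: P = 230 − 4Q.
Competitive firms price at marginal cost: P = 32, giving Q = 49.5.
In a 4-firm Cournot equilibrium, symmetry and the first-order condition give q = (230 − 32)/(20) = 9.9. So Q = 39.6 and P = 71.6.
DWL is the triangle between Q = 39.6 and Q = 49.5: ½·(49.5 − 39.6)·(71.6 − 32) = 196.02.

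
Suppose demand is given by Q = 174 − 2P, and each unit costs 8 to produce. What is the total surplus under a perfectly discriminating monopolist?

Inverting demand: P = 87 − 0.5Q.
With perfect price discrimination, output is the efficient level Q = 158 (where demand meets MC), but every buyer pays their willingness to pay: CS = 0 and PS = total surplus.
TS = 6241 (equal to competitive TS).

TS = 6241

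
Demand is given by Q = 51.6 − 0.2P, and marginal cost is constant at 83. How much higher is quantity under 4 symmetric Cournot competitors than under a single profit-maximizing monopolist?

Inverting demand: P = 258 − 5Q.
A monopolist chooses Q where MR = MC. MR = 258 − 10Q; setting this equal to 83 gives Q = 17.5 and P = 170.5.
Cournot with 4 identical firms: the symmetric best-response condition is 258 − 25q = 83. Each firm produces q = 7, total output Q = 28, price P = 118.
Change in quantity: 28 − 17.5 = 10.5.

Quantity rises by 10.5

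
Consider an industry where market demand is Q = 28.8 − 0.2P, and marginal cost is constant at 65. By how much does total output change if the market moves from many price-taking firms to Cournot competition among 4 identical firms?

Inverting demand: P = 144 − 5Q.
Under competition P = MC = 65, so Q = (144 − 65)/5 = 15.8.
With 4 symmetric Cournot firms, each firm's FOC gives 144 − 25q = 65, so q = 3.16, Q = 4·3.16 = 12.64, and P = 80.8.
Change in total output: 12.64 − 15.8 = −3.16.

Q falls by 3.16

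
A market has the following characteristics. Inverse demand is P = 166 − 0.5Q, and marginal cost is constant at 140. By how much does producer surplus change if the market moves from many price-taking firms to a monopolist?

Producer surplus rises by 338

Competitive firms price at marginal cost: P = 140, giving Q = 52.
PS = (140 − 140)·52 = 0.
The monopolist equates marginal revenue to marginal cost: 166 − Q = 140, so Q = 26. From demand, P = 153.
PS = (153 − 140)·26 = 338.
Change in producer surplus: 338 − 0 = 338.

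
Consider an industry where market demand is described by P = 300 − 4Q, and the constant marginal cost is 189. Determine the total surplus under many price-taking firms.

Under competition P = MC = 189, so Q = (300 − 189)/4 = 27.75.
CS = ½·(300 − 189)·27.75 = 1540.125; PS = (189 − 189)·27.75 = 0; TS = 1540.125.

TS = 1540.125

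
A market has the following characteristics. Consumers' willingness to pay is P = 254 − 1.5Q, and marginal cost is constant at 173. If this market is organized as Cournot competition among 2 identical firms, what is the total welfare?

TS = 1944

Cournot with 2 identical firms: the symmetric best-response condition is 254 − 4.5q = 173. Each firm produces q = 18, total output Q = 36, price P = 200.
CS = ½·(254 − 200)·36 = 972; PS = (200 − 173)·36 = 972; TS = 1944.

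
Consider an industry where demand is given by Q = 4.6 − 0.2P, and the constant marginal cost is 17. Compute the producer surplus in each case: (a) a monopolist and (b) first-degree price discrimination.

Inverting demand: P = 23 − 5Q.
Monopoly sets MR = MC: 23 − 10Q = 17 ⇒ Q = 0.6, P = 23 − 5·0.6 = 20.
PS = (20 − 17)·0.6 = 1.8.
A perfectly discriminating monopolist sells every unit with P(Q) ≥ MC(Q), so output equals the competitive quantity Q = 1.2. Each buyer pays their reservation price, so CS = 0 and the firm captures all surplus.
PS = ½·(23 − 17)·1.2 = 3.6.

Monopoly: PS = 1.8; Perfect PD: PS = 3.6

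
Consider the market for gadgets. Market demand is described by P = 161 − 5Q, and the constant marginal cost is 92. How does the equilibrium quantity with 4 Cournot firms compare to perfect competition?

In a 4-firm Cournot equilibrium, symmetry and the first-order condition give q = (161 − 92)/(25) = 2.76. So Q = 11.04 and P = 105.8.
Under competition P = MC = 92, so Q = (161 − 92)/5 = 13.8.

Cournot: Q = 11.04; Competition: Q = 13.8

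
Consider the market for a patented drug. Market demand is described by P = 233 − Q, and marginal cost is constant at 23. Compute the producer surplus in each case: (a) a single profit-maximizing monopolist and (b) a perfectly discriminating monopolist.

A monopolist chooses Q where MR = MC. MR = 233 − 2Q; setting this equal to 23 gives Q = 105 and P = 128.
PS = (128 − 23)·105 = 11025.
With perfect price discrimination, output is the efficient level Q = 210 (where demand meets MC), but every buyer pays their willingness to pay: CS = 0 and PS = total surplus.
PS = ½·(233 − 23)·210 = 22050.

Monopoly: PS = 11025; Perfect PD: PS = 22050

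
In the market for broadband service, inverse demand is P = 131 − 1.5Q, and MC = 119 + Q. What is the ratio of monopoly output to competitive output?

A monopolist chooses Q where MR = MC. MR = 131 − 3Q; setting this equal to 119 + Q gives Q = 3 and P = 126.5.
Under competition P = MC: 131 − 1.5Q = 119 + Q ⇒ Q = 4.8, P = 123.8.
Ratio Q_m/Q_c = 3/4.8 = 0.625.

Q_m/Q_c = 0.625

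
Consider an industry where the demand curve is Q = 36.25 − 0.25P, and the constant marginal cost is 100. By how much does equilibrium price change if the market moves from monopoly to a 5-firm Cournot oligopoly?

Inverting demand: P = 145 − 4Q.
The monopolist equates marginal revenue to marginal cost: 145 − 8Q = 100, so Q = 5.625. From demand, P = 122.5.
In a 5-firm Cournot equilibrium, symmetry and the first-order condition give q = (145 − 100)/(24) = 1.875. So Q = 9.375 and P = 107.5.
Change in equilibrium price: 107.5 − 122.5 = −15.

P falls by 15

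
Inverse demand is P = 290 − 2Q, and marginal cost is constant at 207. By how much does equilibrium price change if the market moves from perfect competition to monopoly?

Equilibrium price rises by 41.5

Competitive firms price at marginal cost: P = 207, giving Q = 41.5.
Monopoly sets MR = MC: 290 − 4Q = 207 ⇒ Q = 20.75, P = 290 − 2·20.75 = 248.5.
Change in equilibrium price: 248.5 − 207 = 41.5.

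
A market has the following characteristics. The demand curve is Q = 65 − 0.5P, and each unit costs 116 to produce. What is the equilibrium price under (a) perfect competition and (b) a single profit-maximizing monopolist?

Inverting demand: P = 130 − 2Q.
Perfect competition: P = MC = 116, so 130 − 2Q = 116 and Q = 7.
The monopolist equates marginal revenue to marginal cost: 130 − 4Q = 116, so Q = 3.5. From demand, P = 123.

Competition: P = 116; Monopoly: P = 123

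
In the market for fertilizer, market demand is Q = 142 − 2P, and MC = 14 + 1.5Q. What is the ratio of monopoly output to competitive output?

Q_m/Q_c = 0.8

Inverting demand: P = 71 − 0.5Q.
A monopolist chooses Q where MR = MC. MR = 71 − Q; setting this equal to 14 + 1.5Q gives Q = 22.8 and P = 59.6.
Competitive equilibrium sets price equal to marginal cost: 71 − 0.5Q = 14 + 1.5Q, so Q = 28.5 and P = 56.75.
Ratio Q_m/Q_c = 22.8/28.5 = 0.8.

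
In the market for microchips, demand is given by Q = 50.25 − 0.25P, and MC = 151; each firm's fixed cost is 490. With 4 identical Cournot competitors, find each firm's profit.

Inverting demand: P = 201 − 4Q.
With 4 symmetric Cournot firms, each firm's FOC gives 201 − 20q = 151, so q = 2.5, Q = 4·2.5 = 10, and P = 161.
Each firm's profit = (161 − 151)·2.5 − 490 = −465.

π_i = −465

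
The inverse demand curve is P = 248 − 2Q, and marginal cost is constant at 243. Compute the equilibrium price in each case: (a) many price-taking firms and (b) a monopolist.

Perfect competition: P = MC = 243, so 248 − 2Q = 243 and Q = 2.5.
The monopolist equates marginal revenue to marginal cost: 248 − 4Q = 243, so Q = 1.25. From demand, P = 245.5.

Competition: P = 243; Monopoly: P = 245.5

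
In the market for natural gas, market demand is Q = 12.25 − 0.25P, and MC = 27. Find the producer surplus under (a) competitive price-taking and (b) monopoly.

Inverting demand: P = 49 − 4Q.
Under competition P = MC = 27, so Q = (49 − 27)/4 = 5.5.
PS = (27 − 27)·5.5 = 0.
A monopolist chooses Q where MR = MC. MR = 49 − 8Q; setting this equal to 27 gives Q = 2.75 and P = 38.
PS = (38 − 27)·2.75 = 30.25.

Competition: PS = 0; Monopoly: PS = 30.25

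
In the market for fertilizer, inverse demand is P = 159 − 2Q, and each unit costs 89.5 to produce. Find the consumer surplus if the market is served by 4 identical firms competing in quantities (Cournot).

In a 4-firm Cournot equilibrium, symmetry and the first-order condition give q = (159 − 89.5)/(10) = 6.95. So Q = 27.8 and P = 103.4.
CS = ½·(159 − 103.4)·27.8 = 772.84.

CS = 772.84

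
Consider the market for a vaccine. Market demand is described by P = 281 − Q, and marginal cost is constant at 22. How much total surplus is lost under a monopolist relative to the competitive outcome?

DWL = 8385.125

Under competition P = MC = 22, so Q = (281 − 22)/1 = 259.
The monopolist equates marginal revenue to marginal cost: 281 − 2Q = 22, so Q = 129.5. From demand, P = 151.5.
DWL is the triangle between Q = 129.5 and Q = 259: ½·(259 − 129.5)·(151.5 − 22) = 8385.125.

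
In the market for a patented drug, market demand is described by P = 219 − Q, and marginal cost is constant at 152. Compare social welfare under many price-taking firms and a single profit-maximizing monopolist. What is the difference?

Social welfare falls by 561.125

Competitive firms price at marginal cost: P = 152, giving Q = 67.
CS = ½·(219 − 152)·67 = 2244.5; PS = (152 − 152)·67 = 0; TS = 2244.5.
A monopolist chooses Q where MR = MC. MR = 219 − 2Q; setting this equal to 152 gives Q = 33.5 and P = 185.5.
CS = ½·(219 − 185.5)·33.5 = 561.125; PS = (185.5 − 152)·33.5 = 1122.25; TS = 1683.375.
Change in social welfare: 1683.375 − 2244.5 = −561.125.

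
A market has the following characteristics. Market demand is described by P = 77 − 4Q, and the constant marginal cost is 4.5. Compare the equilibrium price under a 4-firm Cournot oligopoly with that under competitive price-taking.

Cournot: P = 19; Competition: P = 4.5

In a 4-firm Cournot equilibrium, symmetry and the first-order condition give q = (77 − 4.5)/(20) = 3.625. So Q = 14.5 and P = 19.
Perfect competition: P = MC = 4.5, so 77 − 4Q = 4.5 and Q = 18.125.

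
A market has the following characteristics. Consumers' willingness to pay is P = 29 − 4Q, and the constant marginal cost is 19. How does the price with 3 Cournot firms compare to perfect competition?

Cournot: P = 21.5; Competition: P = 19

Cournot with 3 identical firms: the symmetric best-response condition is 29 − 16q = 19. Each firm produces q = 0.625, total output Q = 1.875, price P = 21.5.
Competitive firms price at marginal cost: P = 19, giving Q = 2.5.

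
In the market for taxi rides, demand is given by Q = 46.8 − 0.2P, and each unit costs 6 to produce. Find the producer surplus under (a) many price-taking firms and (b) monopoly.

Inverting demand: P = 234 − 5Q.
Under competition P = MC = 6, so Q = (234 − 6)/5 = 45.6.
PS = (6 − 6)·45.6 = 0.
The monopolist equates marginal revenue to marginal cost: 234 − 10Q = 6, so Q = 22.8. From demand, P = 120.
PS = (120 − 6)·22.8 = 2599.2.

Competition: PS = 0; Monopoly: PS = 2599.2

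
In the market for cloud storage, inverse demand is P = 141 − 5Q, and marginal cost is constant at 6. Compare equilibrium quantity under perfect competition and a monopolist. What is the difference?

Q falls by 13.5

Under competition P = MC = 6, so Q = (141 − 6)/5 = 27.
Monopoly sets MR = MC: 141 − 10Q = 6 ⇒ Q = 13.5, P = 141 − 5·13.5 = 73.5.
Change in equilibrium quantity: 13.5 − 27 = −13.5.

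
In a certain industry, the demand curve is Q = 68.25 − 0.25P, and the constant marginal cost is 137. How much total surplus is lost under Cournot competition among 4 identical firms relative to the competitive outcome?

Inverting demand: P = 273 − 4Q.
Competitive firms price at marginal cost: P = 137, giving Q = 34.
With 4 symmetric Cournot firms, each firm's FOC gives 273 − 20q = 137, so q = 6.8, Q = 4·6.8 = 27.2, and P = 164.2.
DWL is the triangle between Q = 27.2 and Q = 34: ½·(34 − 27.2)·(164.2 − 137) = 92.48.

DWL = 92.48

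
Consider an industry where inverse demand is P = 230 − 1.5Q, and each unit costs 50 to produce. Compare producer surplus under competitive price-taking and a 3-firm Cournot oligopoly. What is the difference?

Perfect competition: P = MC = 50, so 230 − 1.5Q = 50 and Q = 120.
PS = (50 − 50)·120 = 0.
In a 3-firm Cournot equilibrium, symmetry and the first-order condition give q = (230 − 50)/(6) = 30. So Q = 90 and P = 95.
PS = (95 − 50)·90 = 4050.
Change in producer surplus: 4050 − 0 = 4050.

PS rises by 4050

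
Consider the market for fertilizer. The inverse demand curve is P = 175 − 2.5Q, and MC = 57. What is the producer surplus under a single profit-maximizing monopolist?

PS = 1392.4

Monopoly sets MR = MC: 175 − 5Q = 57 ⇒ Q = 23.6, P = 175 − 2.5·23.6 = 116.
PS = (116 − 57)·23.6 = 1392.4.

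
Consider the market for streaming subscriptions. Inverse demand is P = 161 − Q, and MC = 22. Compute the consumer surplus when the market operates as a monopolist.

CS = 2415.125

Monopoly sets MR = MC: 161 − 2Q = 22 ⇒ Q = 69.5, P = 161 − 69.5 = 91.5.
CS = ½·(161 − 91.5)·69.5 = 2415.125.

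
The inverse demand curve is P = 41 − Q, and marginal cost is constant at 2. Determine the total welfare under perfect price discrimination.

TS = 760.5

With perfect price discrimination, output is the efficient level Q = 39 (where demand meets MC), but every buyer pays their willingness to pay: CS = 0 and PS = total surplus.
TS = 760.5 (equal to competitive TS).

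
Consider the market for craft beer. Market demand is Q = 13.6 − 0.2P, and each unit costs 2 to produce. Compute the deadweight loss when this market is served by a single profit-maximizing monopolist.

Inverting demand: P = 68 − 5Q.
Under competition P = MC = 2, so Q = (68 − 2)/5 = 13.2.
Monopoly sets MR = MC: 68 − 10Q = 2 ⇒ Q = 6.6, P = 68 − 5·6.6 = 35.
DWL is the triangle between Q = 6.6 and Q = 13.2: ½·(13.2 − 6.6)·(35 − 2) = 108.9.

DWL = 108.9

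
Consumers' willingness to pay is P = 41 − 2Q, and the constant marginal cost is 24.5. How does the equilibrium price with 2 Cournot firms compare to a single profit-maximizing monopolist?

Cournot: P = 30; Monopoly: P = 32.75

With 2 symmetric Cournot firms, each firm's FOC gives 41 − 6q = 24.5, so q = 2.75, Q = 2·2.75 = 5.5, and P = 30.
A monopolist chooses Q where MR = MC. MR = 41 − 4Q; setting this equal to 24.5 gives Q = 4.125 and P = 32.75.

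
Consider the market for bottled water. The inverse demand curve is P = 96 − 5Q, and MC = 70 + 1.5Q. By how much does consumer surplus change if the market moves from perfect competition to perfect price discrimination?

Consumer surplus falls by 40

Under competition P = MC: 96 − 5Q = 70 + 1.5Q ⇒ Q = 4, P = 76.
CS = ½·(96 − 76)·4 = 40.
Under first-degree price discrimination the firm charges each unit its demand price and produces up to where P = MC, i.e. Q = 4. Consumer surplus is zero; producer surplus equals total surplus.
CS = 0.
Change in consumer surplus: 0 − 40 = −40.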